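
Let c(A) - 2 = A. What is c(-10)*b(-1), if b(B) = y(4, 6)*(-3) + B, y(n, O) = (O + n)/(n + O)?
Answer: 32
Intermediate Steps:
c(A) = 2 + A
y(n, O) = 1 (y(n, O) = (O + n)/(O + n) = 1)
b(B) = -3 + B (b(B) = 1*(-3) + B = -3 + B)
c(-10)*b(-1) = (2 - 10)*(-3 - 1) = -8*(-4) = 32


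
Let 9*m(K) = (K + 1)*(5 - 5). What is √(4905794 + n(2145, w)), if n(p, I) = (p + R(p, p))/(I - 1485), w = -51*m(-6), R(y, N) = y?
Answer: 2*√11038030/3 ≈ 2214.9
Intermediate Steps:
m(K) = 0 (m(K) = ((K + 1)*(5 - 5))/9 = ((1 + K)*0)/9 = (⅑)*0 = 0)
w = 0 (w = -51*0 = 0)
n(p, I) = 2*p/(-1485 + I) (n(p, I) = (p + p)/(I - 1485) = (2*p)/(-1485 + I) = 2*p/(-1485 + I))
√(4905794 + n(2145, w)) = √(4905794 + 2*2145/(-1485 + 0)) = √(4905794 + 2*2145/(-1485)) = √(4905794 + 2*2145*(-1/1485)) = √(4905794 - 26/9) = √(44152120/9) = 2*√11038030/3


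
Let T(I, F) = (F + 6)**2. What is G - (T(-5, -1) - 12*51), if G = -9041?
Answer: -8454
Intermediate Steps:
T(I, F) = (6 + F)**2
G - (T(-5, -1) - 12*51) = -9041 - ((6 - 1)**2 - 12*51) = -9041 - (5**2 - 612) = -9041 - (25 - 612) = -9041 - 1*(-587) = -9041 + 587 = -8454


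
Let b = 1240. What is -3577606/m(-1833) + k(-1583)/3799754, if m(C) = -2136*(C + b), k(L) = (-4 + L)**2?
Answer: -2600970580553/1203237701148 ≈ -2.1616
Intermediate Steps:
m(C) = -2648640 - 2136*C (m(C) = -2136*(C + 1240) = -2136*(1240 + C) = -2648640 - 2136*C)
-3577606/m(-1833) + k(-1583)/3799754 = -3577606/(-2648640 - 2136*(-1833)) + (-4 - 1583)**2/3799754 = -3577606/(-2648640 + 3915288) + (-1587)**2*(1/3799754) = -3577606/1266648 + 2518569*(1/3799754) = -3577606*1/1266648 + 2518569/3799754 = -1788803/633324 + 2518569/3799754 = -2600970580553/1203237701148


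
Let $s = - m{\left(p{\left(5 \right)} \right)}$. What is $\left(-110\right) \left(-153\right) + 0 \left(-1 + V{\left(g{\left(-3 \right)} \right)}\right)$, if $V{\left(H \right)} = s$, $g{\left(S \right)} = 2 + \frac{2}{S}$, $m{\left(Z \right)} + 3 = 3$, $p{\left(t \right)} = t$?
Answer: $16830$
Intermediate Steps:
$m{\left(Z \right)} = 0$ ($m{\left(Z \right)} = -3 + 3 = 0$)
$s = 0$ ($s = \left(-1\right) 0 = 0$)
$V{\left(H \right)} = 0$
$\left(-110\right) \left(-153\right) + 0 \left(-1 + V{\left(g{\left(-3 \right)} \right)}\right) = \left(-110\right) \left(-153\right) + 0 \left(-1 + 0\right) = 16830 + 0 \left(-1\right) = 16830 + 0 = 16830$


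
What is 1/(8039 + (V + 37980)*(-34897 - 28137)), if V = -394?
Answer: -1/2369187885 ≈ -4.2209e-10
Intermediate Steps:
1/(8039 + (V + 37980)*(-34897 - 28137)) = 1/(8039 + (-394 + 37980)*(-34897 - 28137)) = 1/(8039 + 37586*(-63034)) = 1/(8039 - 2369195924) = 1/(-2369187885) = -1/2369187885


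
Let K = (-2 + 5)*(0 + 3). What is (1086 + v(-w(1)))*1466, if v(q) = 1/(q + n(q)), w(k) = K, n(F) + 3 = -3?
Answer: 23879674/15 ≈ 1.5920e+6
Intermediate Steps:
K = 9 (K = 3*3 = 9)
n(F) = -6 (n(F) = -3 - 3 = -6)
w(k) = 9
v(q) = 1/(-6 + q) (v(q) = 1/(q - 6) = 1/(-6 + q))
(1086 + v(-w(1)))*1466 = (1086 + 1/(-6 - 1*9))*1466 = (1086 + 1/(-6 - 9))*1466 = (1086 + 1/(-15))*1466 = (1086 - 1/15)*1466 = (16289/15)*1466 = 23879674/15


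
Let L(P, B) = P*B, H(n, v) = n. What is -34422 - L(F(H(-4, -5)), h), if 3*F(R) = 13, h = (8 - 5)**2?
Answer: -34461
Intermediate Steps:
h = 9 (h = 3**2 = 9)
F(R) = 13/3 (F(R) = (1/3)*13 = 13/3)
L(P, B) = B*P
-34422 - L(F(H(-4, -5)), h) = -34422 - 9*13/3 = -34422 - 1*39 = -34422 - 39 = -34461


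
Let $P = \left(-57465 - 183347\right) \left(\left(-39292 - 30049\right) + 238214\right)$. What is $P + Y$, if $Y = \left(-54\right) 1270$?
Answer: $-40666713456$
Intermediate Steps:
$Y = -68580$
$P = -40666644876$ ($P = - 240812 \left(\left(-39292 - 30049\right) + 238214\right) = - 240812 \left(-69341 + 238214\right) = \left(-240812\right) 168873 = -40666644876$)
$P + Y = -40666644876 - 68580 = -40666713456$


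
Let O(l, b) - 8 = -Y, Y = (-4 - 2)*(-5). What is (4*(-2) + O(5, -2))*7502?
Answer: -225060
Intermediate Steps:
Y = 30 (Y = -6*(-5) = 30)
O(l, b) = -22 (O(l, b) = 8 - 1*30 = 8 - 30 = -22)
(4*(-2) + O(5, -2))*7502 = (4*(-2) - 22)*7502 = (-8 - 22)*7502 = -30*7502 = -225060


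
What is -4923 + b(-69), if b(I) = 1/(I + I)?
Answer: -679375/138 ≈ -4923.0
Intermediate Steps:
b(I) = 1/(2*I)
-4923 + b(-69) = -4923 + (1/2)/(-69) = -4923 + (1/2)*(-1/69) = -4923 - 1/138 = -679375/138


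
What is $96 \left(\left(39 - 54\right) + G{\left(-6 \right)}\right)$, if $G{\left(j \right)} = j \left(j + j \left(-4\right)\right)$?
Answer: $-11808$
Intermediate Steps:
$G{\left(j \right)} = - 3 j^{2}$ ($G{\left(j \right)} = j \left(j - 4 j\right) = j \left(- 3 j\right) = - 3 j^{2}$)
$96 \left(\left(39 - 54\right) + G{\left(-6 \right)}\right) = 96 \left(\left(39 - 54\right) - 3 \left(-6\right)^{2}\right) = 96 \left(-15 - 108\right) = 96 \left(-123\right) = -11808$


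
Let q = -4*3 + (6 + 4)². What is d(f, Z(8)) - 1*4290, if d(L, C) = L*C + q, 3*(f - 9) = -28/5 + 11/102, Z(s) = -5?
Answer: -1296781/306 ≈ -4237.8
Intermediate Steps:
q = 88 (q = -12 + 10² = -12 + 100 = 88)
f = 10969/1530 (f = 9 + (-28/5 + 11/102)/3 = 9 + (⅓)*(-2801/510) = 9 - 2801/1530 = 10969/1530 ≈ 7.1693)
d(L, C) = 88 + C*L (d(L, C) = L*C + 88 = C*L + 88 = 88 + C*L)
d(f, Z(8)) - 1*4290 = (88 - 5*10969/1530) - 1*4290 = (88 - 10969/306) - 4290 = 15959/306 - 4290 = -1296781/306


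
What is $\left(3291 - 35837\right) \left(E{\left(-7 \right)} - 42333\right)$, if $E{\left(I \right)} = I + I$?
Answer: $1378225462$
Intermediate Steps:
$E{\left(I \right)} = 2 I$
$\left(3291 - 35837\right) \left(E{\left(-7 \right)} - 42333\right) = \left(3291 - 35837\right) \left(2 \left(-7\right) - 42333\right) = - 32546 \left(-14 - 42333\right) = \left(-32546\right) \left(-42347\right) = 1378225462$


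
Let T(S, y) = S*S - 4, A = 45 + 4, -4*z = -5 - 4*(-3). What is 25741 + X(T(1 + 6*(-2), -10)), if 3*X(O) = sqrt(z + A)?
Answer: 25741 + sqrt(21)/2 ≈ 25743.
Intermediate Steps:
z = -7/4 (z = -(-5 - 4*(-3))/4 = -(-5 + 12)/4 = -1/4*7 = -7/4 ≈ -1.7500)
A = 49
T(S, y) = -4 + S**2 (T(S, y) = S**2 - 4 = -4 + S**2)
X(O) = sqrt(21)/2 (X(O) = sqrt(-7/4 + 49)/3 = sqrt(189/4)/3 = (3*sqrt(21)/2)/3 = sqrt(21)/2)
25741 + X(T(1 + 6*(-2), -10)) = 25741 + sqrt(21)/2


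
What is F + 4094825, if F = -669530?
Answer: 3425295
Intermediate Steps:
F + 4094825 = -669530 + 4094825 = 3425295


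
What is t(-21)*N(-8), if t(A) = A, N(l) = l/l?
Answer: -21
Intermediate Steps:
N(l) = 1
t(-21)*N(-8) = -21*1 = -21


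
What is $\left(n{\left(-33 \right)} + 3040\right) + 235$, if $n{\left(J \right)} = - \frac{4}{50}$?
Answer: $\frac{81873}{25} \approx 3274.9$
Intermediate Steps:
$n{\left(J \right)} = - \frac{2}{25}$ ($n{\left(J \right)} = \left(-4\right) \frac{1}{50} = - \frac{2}{25}$)
$\left(n{\left(-33 \right)} + 3040\right) + 235 = \left(- \frac{2}{25} + 3040\right) + 235 = \frac{75998}{25} + 235 = \frac{81873}{25}$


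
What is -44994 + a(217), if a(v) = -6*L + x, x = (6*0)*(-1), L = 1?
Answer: -45000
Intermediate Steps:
x = 0 (x = 0*(-1) = 0)
a(v) = -6 (a(v) = -6*1 + 0 = -6 + 0 = -6)
-44994 + a(217) = -44994 - 6 = -45000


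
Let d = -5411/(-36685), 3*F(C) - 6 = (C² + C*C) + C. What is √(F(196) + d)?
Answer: √34557374222085/36685 ≈ 160.24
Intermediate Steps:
F(C) = 2 + C/3 + 2*C²/3 (F(C) = 2 + ((C² + C*C) + C)/3 = 2 + ((C² + C²) + C)/3 = 2 + (2*C² + C)/3 = 2 + (C + 2*C²)/3 = 2 + (C/3 + 2*C²/3) = 2 + C/3 + 2*C²/3)
d = 5411/36685 (d = -5411*(-1/36685) = 5411/36685 ≈ 0.14750)
√(F(196) + d) = √((2 + (⅓)*196 + (⅔)*196²) + 5411/36685) = √((2 + 196/3 + (⅔)*38416) + 5411/36685) = √((2 + 196/3 + 76832/3) + 5411/36685) = √(25678 + 5411/36685) = √(942002841/36685) = √34557374222085/36685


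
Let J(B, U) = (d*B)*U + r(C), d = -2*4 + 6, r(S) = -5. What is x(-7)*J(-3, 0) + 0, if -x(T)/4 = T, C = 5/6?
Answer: -140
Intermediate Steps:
C = ⅚ (C = 5*(⅙) = ⅚ ≈ 0.83333)
x(T) = -4*T
d = -2 (d = -8 + 6 = -2)
J(B, U) = -5 - 2*B*U (J(B, U) = (-2*B)*U - 5 = -2*B*U - 5 = -5 - 2*B*U)
x(-7)*J(-3, 0) + 0 = (-4*(-7))*(-5 - 2*(-3)*0) + 0 = 28*(-5 + 0) + 0 = 28*(-5) + 0 = -140 + 0 = -140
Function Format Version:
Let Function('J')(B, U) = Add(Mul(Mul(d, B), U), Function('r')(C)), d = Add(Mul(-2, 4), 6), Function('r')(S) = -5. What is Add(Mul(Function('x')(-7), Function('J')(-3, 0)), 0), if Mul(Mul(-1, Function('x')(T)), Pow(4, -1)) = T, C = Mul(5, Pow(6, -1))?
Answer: -140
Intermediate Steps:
C = Rational(5, 6) (C = Mul(5, Rational(1, 6)) = Rational(5, 6) ≈ 0.83333)
Function('x')(T) = Mul(-4, T)
d = -2 (d = Add(-8, 6) = -2)
Function('J')(B, U) = Add(-5, Mul(-2, B, U)) (Function('J')(B, U) = Add(Mul(Mul(-2, B), U), -5) = Add(Mul(-2, B, U), -5) = Add(-5, Mul(-2, B, U)))
Add(Mul(Function('x')(-7), Function('J')(-3, 0)), 0) = Add(Mul(Mul(-4, -7), Add(-5, Mul(-2, -3, 0))), 0) = Add(Mul(28, Add(-5, 0)), 0) = Add(Mul(28, -5), 0) = Add(-140, 0) = -140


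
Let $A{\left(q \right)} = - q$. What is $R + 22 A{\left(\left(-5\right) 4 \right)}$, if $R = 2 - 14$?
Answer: $428$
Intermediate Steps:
$R = -12$
$R + 22 A{\left(\left(-5\right) 4 \right)} = -12 + 22 \left(- \left(-5\right) 4\right) = -12 + 22 \left(\left(-1\right) \left(-20\right)\right) = -12 + 22 \cdot 20 = -12 + 440 = 428$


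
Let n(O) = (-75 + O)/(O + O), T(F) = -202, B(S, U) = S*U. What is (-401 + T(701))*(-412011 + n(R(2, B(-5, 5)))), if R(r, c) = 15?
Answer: 248443839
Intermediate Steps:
n(O) = (-75 + O)/(2*O) (n(O) = (-75 + O)/((2*O)) = (-75 + O)*(1/(2*O)) = (-75 + O)/(2*O))
(-401 + T(701))*(-412011 + n(R(2, B(-5, 5)))) = (-401 - 202)*(-412011 + (½)*(-75 + 15)/15) = -603*(-412011 + (½)*(1/15)*(-60)) = -603*(-412011 - 2) = -603*(-412013) = 248443839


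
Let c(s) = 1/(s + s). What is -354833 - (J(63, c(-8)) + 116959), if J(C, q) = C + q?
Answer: -7549679/16 ≈ -4.7186e+5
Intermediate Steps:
c(s) = 1/(2*s)
-354833 - (J(63, c(-8)) + 116959) = -354833 - ((63 + (½)/(-8)) + 116959) = -354833 - ((63 + (½)*(-⅛)) + 116959) = -354833 - ((63 - 1/16) + 116959) = -354833 - (1007/16 + 116959) = -354833 - 1*1872351/16 = -354833 - 1872351/16 = -7549679/16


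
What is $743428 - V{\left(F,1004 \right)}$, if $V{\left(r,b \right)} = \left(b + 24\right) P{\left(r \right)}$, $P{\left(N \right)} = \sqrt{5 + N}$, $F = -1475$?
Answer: $743428 - 7196 i \sqrt{30} \approx 7.4343 \cdot 10^{5} - 39414.0 i$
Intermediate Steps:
$V{\left(r,b \right)} = \sqrt{5 + r} \left(24 + b\right)$ ($V{\left(r,b \right)} = \left(b + 24\right) \sqrt{5 + r} = \left(24 + b\right) \sqrt{5 + r} = \sqrt{5 + r} \left(24 + b\right)$)
$743428 - V{\left(F,1004 \right)} = 743428 - \sqrt{5 - 1475} \left(24 + 1004\right) = 743428 - \sqrt{-1470} \cdot 1028 = 743428 - 7 i \sqrt{30} \cdot 1028 = 743428 - 7196 i \sqrt{30}$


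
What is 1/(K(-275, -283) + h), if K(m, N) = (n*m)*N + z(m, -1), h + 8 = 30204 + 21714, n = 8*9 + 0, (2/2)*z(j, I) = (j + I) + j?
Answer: 1/5654759 ≈ 1.7684e-7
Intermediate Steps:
z(j, I) = I + 2*j (z(j, I) = (j + I) + j = (I + j) + j = I + 2*j)
n = 72 (n = 72 + 0 = 72)
h = 51910 (h = -8 + (30204 + 21714) = -8 + 51918 = 51910)
K(m, N) = -1 + 2*m + 72*N*m (K(m, N) = (72*m)*N + (-1 + 2*m) = 72*N*m + (-1 + 2*m) = -1 + 2*m + 72*N*m)
1/(K(-275, -283) + h) = 1/((-1 + 2*(-275) + 72*(-283)*(-275)) + 51910) = 1/((-1 - 550 + 5603400) + 51910) = 1/(5602849 + 51910) = 1/5654759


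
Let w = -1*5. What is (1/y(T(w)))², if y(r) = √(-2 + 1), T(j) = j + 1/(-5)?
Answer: -1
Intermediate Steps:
w = -5
T(j) = -⅕ + j (T(j) = j - ⅕ = -⅕ + j)
y(r) = I (y(r) = √(-1) = I)
(1/y(T(w)))² = (1/I)² = (-I)² = -1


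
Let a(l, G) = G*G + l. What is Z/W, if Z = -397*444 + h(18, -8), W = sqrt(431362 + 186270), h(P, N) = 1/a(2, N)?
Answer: -11633687*sqrt(38602)/10190928 ≈ -224.29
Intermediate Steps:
a(l, G) = l + G**2 (a(l, G) = G**2 + l = l + G**2)
h(P, N) = 1/(2 + N**2)
W = 4*sqrt(38602) (W = sqrt(617632) = 4*sqrt(38602) ≈ 785.90)
Z = -11633687/66 (Z = -397*444 + 1/(2 + (-8)**2) = -176268 + 1/(2 + 64) = -176268 + 1/66 = -11633687/66 ≈ -1.7627e+5)
Z/W = -11633687*sqrt(38602)/154408/66 = -11633687*sqrt(38602)/10190928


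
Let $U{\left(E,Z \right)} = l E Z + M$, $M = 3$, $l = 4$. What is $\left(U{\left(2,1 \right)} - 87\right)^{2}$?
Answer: $5776$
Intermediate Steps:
$U{\left(E,Z \right)} = 3 + 4 E Z$ ($U{\left(E,Z \right)} = 4 E Z + 3 = 3 + 4 E Z$)
$\left(U{\left(2,1 \right)} - 87\right)^{2} = \left(\left(3 + 4 \cdot 2 \cdot 1\right) - 87\right)^{2} = \left(\left(3 + 8\right) - 87\right)^{2} = \left(11 - 87\right)^{2} = \left(-76\right)^{2} = 5776$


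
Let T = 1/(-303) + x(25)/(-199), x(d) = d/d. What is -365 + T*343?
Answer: -22180591/60297 ≈ -367.86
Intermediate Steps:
x(d) = 1
T = -502/60297 (T = 1/(-303) + 1/(-199) = 1*(-1/303) + 1*(-1/199) = -1/303 - 1/199 = -502/60297 ≈ -0.0083255)
-365 + T*343 = -365 - 502/60297*343 = -365 - 172186/60297 = -22180591/60297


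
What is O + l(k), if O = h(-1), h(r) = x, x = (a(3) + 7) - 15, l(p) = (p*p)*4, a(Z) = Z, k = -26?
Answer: 2699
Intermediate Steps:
l(p) = 4*p**2 (l(p) = p**2*4 = 4*p**2)
x = -5 (x = (3 + 7) - 15 = 10 - 15 = -5)
h(r) = -5
O = -5
O + l(k) = -5 + 4*(-26)**2 = -5 + 4*676 = -5 + 2704 = 2699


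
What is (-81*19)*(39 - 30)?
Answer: -13851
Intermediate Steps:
(-81*19)*(39 - 30) = -1539*9 = -13851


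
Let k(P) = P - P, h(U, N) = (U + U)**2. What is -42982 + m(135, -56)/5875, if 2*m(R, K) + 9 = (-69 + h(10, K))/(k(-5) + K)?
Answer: -5656431367/131600 ≈ -42982.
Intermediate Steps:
h(U, N) = 4*U**2 (h(U, N) = (2*U)**2 = 4*U**2)
k(P) = 0
m(R, K) = -9/2 + 331/(2*K) (m(R, K) = -9/2 + ((-69 + 4*10**2)/(0 + K))/2 = -9/2 + ((-69 + 4*100)/K)/2 = -9/2 + ((-69 + 400)/K)/2 = -9/2 + (331/K)/2 = -9/2 + 331/(2*K))
-42982 + m(135, -56)/5875 = -42982 + ((1/2)*(331 - 9*(-56))/(-56))/5875 = -42982 + ((1/2)*(-1/56)*(331 + 504))*(1/5875) = -42982 + ((1/2)*(-1/56)*835)*(1/5875) = -42982 - 835/112*1/5875 = -42982 - 167/131600 = -5656431367/131600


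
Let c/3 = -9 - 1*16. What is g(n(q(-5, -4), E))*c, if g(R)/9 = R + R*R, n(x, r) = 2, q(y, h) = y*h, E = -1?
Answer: -4050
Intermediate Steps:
q(y, h) = h*y
g(R) = 9*R + 9*R**2 (g(R) = 9*(R + R*R) = 9*(R + R**2) = 9*R + 9*R**2)
c = -75 (c = 3*(-9 - 1*16) = 3*(-9 - 16) = 3*(-25) = -75)
g(n(q(-5, -4), E))*c = (9*2*(1 + 2))*(-75) = (9*2*3)*(-75) = 54*(-75) = -4050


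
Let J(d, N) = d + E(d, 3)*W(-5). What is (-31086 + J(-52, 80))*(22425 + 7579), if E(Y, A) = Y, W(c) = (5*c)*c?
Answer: -1129290552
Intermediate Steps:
W(c) = 5*c**2
J(d, N) = 126*d (J(d, N) = d + d*(5*(-5)**2) = d + d*(5*25) = d + d*125 = d + 125*d = 126*d)
(-31086 + J(-52, 80))*(22425 + 7579) = (-31086 + 126*(-52))*(22425 + 7579) = (-31086 - 6552)*30004 = -37638*30004 = -1129290552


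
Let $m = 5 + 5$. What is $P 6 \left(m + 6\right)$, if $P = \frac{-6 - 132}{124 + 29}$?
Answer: $- \frac{1472}{17} \approx -86.588$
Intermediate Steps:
$m = 10$
$P = - \frac{46}{51}$ ($P = - \frac{138}{153} = \left(-138\right) \frac{1}{153} = - \frac{46}{51} \approx -0.90196$)
$P 6 \left(m + 6\right) = - \frac{46 \cdot 6 \left(10 + 6\right)}{51} = - \frac{46 \cdot 6 \cdot 16}{51} = \left(- \frac{46}{51}\right) 96 = - \frac{1472}{17}$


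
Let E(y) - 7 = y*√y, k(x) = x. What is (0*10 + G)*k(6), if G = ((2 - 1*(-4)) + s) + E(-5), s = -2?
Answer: 66 - 30*I*√5 ≈ 66.0 - 67.082*I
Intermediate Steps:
E(y) = 7 + y^(3/2) (E(y) = 7 + y*√y = 7 + y^(3/2))
G = 11 - 5*I*√5 (G = ((2 - 1*(-4)) - 2) + (7 + (-5)^(3/2)) = ((2 + 4) - 2) + (7 - 5*I*√5) = (6 - 2) + (7 - 5*I*√5) = 4 + (7 - 5*I*√5) = 11 - 5*I*√5 ≈ 11.0 - 11.18*I)
(0*10 + G)*k(6) = (0*10 + (11 - 5*I*√5))*6 = (0 + (11 - 5*I*√5))*6 = (11 - 5*I*√5)*6 = 66 - 30*I*√5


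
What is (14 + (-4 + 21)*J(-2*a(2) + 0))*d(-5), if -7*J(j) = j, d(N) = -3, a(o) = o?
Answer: -498/7 ≈ -71.143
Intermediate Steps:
J(j) = -j/7
(14 + (-4 + 21)*J(-2*a(2) + 0))*d(-5) = (14 + (-4 + 21)*(-(-2*2 + 0)/7))*(-3) = (14 + 17*(-(-4 + 0)/7))*(-3) = (14 + 17*(-⅐*(-4)))*(-3) = (14 + 17*(4/7))*(-3) = (14 + 68/7)*(-3) = (166/7)*(-3) = -498/7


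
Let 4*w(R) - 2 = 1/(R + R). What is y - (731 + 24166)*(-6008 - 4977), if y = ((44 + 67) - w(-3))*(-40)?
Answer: 820467370/3 ≈ 2.7349e+8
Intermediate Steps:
w(R) = 1/2 + 1/(8*R) (w(R) = 1/2 + 1/(4*(R + R)) = 1/2 + 1/(4*((2*R))) = 1/2 + (1/(2*R))/4 = 1/2 + 1/(8*R))
y = -13265/3 (y = ((44 + 67) - (1 + 4*(-3))/(8*(-3)))*(-40) = (111 - (-1)*(1 - 12)/(8*3))*(-40) = (111 - (-1)*(-11)/(8*3))*(-40) = (111 - 1*11/24)*(-40) = (111 - 11/24)*(-40) = (2653/24)*(-40) = -13265/3 ≈ -4421.7)
y - (731 + 24166)*(-6008 - 4977) = -13265/3 - (731 + 24166)*(-6008 - 4977) = -13265/3 - 24897*(-10985) = -13265/3 - 1*(-273493545) = -13265/3 + 273493545 = 820467370/3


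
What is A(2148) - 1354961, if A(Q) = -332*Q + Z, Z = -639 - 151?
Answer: -2068887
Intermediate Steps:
Z = -790
A(Q) = -790 - 332*Q (A(Q) = -332*Q - 790 = -790 - 332*Q)
A(2148) - 1354961 = (-790 - 332*2148) - 1354961 = (-790 - 713136) - 1354961 = -713926 - 1354961 = -2068887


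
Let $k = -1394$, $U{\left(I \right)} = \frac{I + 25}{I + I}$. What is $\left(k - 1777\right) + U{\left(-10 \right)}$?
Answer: $- \frac{12687}{4} \approx -3171.8$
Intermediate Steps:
$U{\left(I \right)} = \frac{25 + I}{2 I}$
$\left(k - 1777\right) + U{\left(-10 \right)} = \left(-1394 - 1777\right) + \frac{25 - 10}{2 \left(-10\right)} = -3171 + \frac{1}{2} \left(- \frac{1}{10}\right) 15 = -3171 - \frac{3}{4} = - \frac{12687}{4}$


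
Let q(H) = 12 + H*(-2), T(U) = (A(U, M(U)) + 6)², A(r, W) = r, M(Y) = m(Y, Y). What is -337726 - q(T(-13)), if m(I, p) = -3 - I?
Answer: -337640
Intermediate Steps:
M(Y) = -3 - Y
T(U) = (6 + U)² (T(U) = (U + 6)² = (6 + U)²)
q(H) = 12 - 2*H
-337726 - q(T(-13)) = -337726 - (12 - 2*(6 - 13)²) = -337726 - (12 - 2*(-7)²) = -337726 - (12 - 2*49) = -337726 - (12 - 98) = -337726 - 1*(-86) = -337726 + 86 = -337640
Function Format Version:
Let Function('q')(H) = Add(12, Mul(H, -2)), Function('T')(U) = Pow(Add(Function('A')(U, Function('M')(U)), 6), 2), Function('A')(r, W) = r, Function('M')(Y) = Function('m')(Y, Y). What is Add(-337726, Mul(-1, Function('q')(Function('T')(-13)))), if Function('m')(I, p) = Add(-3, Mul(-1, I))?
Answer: -337640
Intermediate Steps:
Function('M')(Y) = Add(-3, Mul(-1, Y))
Function('T')(U) = Pow(Add(6, U), 2) (Function('T')(U) = Pow(Add(U, 6), 2) = Pow(Add(6, U), 2))
Function('q')(H) = Add(12, Mul(-2, H))
Add(-337726, Mul(-1, Function('q')(Function('T')(-13)))) = Add(-337726, Mul(-1, Add(12, Mul(-2, Pow(Add(6, -13), 2))))) = Add(-337726, Mul(-1, Add(12, Mul(-2, Pow(-7, 2))))) = Add(-337726, Mul(-1, Add(12, Mul(-2, 49)))) = Add(-337726, Mul(-1, Add(12, -98))) = Add(-337726, Mul(-1, -86)) = Add(-337726, 86) = -337640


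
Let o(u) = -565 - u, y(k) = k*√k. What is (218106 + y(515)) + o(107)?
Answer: 217434 + 515*√515 ≈ 2.2912e+5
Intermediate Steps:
y(k) = k^(3/2)
(218106 + y(515)) + o(107) = (218106 + 515^(3/2)) + (-565 - 1*107) = (218106 + 515*√515) + (-565 - 107) = (218106 + 515*√515) - 672 = 217434 + 515*√515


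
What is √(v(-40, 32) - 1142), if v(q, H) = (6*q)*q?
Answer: √8458 ≈ 91.967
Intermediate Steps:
v(q, H) = 6*q²
√(v(-40, 32) - 1142) = √(6*(-40)² - 1142) = √(6*1600 - 1142) = √(9600 - 1142) = √8458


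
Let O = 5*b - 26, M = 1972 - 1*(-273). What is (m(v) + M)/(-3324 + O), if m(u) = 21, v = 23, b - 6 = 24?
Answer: -1133/1600 ≈ -0.70813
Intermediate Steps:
b = 30 (b = 6 + 24 = 30)
M = 2245 (M = 1972 + 273 = 2245)
O = 124 (O = 5*30 - 26 = 150 - 26 = 124)
(m(v) + M)/(-3324 + O) = (21 + 2245)/(-3324 + 124) = 2266/(-3200) = 2266*(-1/3200) = -1133/1600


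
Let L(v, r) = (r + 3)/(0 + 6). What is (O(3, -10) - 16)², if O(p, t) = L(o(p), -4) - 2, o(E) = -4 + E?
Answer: 11881/36 ≈ 330.03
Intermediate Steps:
L(v, r) = ½ + r/6 (L(v, r) = (3 + r)/6 = (3 + r)*(⅙) = ½ + r/6)
O(p, t) = -13/6 (O(p, t) = (½ + (⅙)*(-4)) - 2 = (½ - ⅔) - 2 = -⅙ - 2 = -13/6)
(O(3, -10) - 16)² = (-13/6 - 16)² = (-109/6)² = 11881/36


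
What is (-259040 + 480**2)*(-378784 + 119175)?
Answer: 7435201760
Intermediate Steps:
(-259040 + 480**2)*(-378784 + 119175) = (-259040 + 230400)*(-259609) = -28640*(-259609) = 7435201760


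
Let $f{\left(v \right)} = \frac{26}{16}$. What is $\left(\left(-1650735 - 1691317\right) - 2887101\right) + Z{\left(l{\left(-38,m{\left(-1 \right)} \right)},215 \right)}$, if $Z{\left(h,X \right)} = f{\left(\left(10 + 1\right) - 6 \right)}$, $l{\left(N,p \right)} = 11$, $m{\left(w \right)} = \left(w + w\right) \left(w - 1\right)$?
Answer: $- \frac{49833211}{8} \approx -6.2292 \cdot 10^{6}$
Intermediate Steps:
$m{\left(w \right)} = 2 w \left(-1 + w\right)$
$f{\left(v \right)} = \frac{13}{8}$ ($f{\left(v \right)} = 26 \cdot \frac{1}{16} = \frac{13}{8}$)
$Z{\left(h,X \right)} = \frac{13}{8}$
$\left(\left(-1650735 - 1691317\right) - 2887101\right) + Z{\left(l{\left(-38,m{\left(-1 \right)} \right)},215 \right)} = \left(\left(-1650735 - 1691317\right) - 2887101\right) + \frac{13}{8} = \left(-3342052 - 2887101\right) + \frac{13}{8} = -6229153 + \frac{13}{8} = - \frac{49833211}{8}$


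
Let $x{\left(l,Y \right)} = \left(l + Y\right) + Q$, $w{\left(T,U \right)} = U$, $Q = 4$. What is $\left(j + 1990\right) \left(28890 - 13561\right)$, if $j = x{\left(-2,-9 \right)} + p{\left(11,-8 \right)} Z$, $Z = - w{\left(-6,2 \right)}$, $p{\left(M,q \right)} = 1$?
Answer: $30366749$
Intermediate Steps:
$Z = -2$ ($Z = \left(-1\right) 2 = -2$)
$x{\left(l,Y \right)} = 4 + Y + l$ ($x{\left(l,Y \right)} = \left(l + Y\right) + 4 = \left(Y + l\right) + 4 = 4 + Y + l$)
$j = -9$ ($j = \left(4 - 9 - 2\right) + 1 \left(-2\right) = -7 - 2 = -9$)
$\left(j + 1990\right) \left(28890 - 13561\right) = \left(-9 + 1990\right) \left(28890 - 13561\right) = 1981 \cdot 15329 = 30366749$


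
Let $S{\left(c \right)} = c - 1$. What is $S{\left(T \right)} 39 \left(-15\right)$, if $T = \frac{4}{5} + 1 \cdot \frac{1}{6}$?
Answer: $\frac{39}{2} \approx 19.5$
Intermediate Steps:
$T = \frac{29}{30}$ ($T = 4 \cdot \frac{1}{5} + 1 \cdot \frac{1}{6} = \frac{4}{5} + \frac{1}{6} = \frac{29}{30} \approx 0.96667$)
$S{\left(c \right)} = -1 + c$
$S{\left(T \right)} 39 \left(-15\right) = \left(-1 + \frac{29}{30}\right) 39 \left(-15\right) = \left(- \frac{1}{30}\right) 39 \left(-15\right) = \left(- \frac{13}{10}\right) \left(-15\right) = \frac{39}{2}$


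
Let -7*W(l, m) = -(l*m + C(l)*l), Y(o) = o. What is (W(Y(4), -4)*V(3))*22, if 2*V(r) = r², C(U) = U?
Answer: 0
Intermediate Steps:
V(r) = r²/2
W(l, m) = l²/7 + l*m/7 (W(l, m) = -(-1)*(l*m + l*l)/7 = -(-1)*(l*m + l²)/7 = -(-1)*(l² + l*m)/7 = -(-l² - l*m)/7 = l²/7 + l*m/7)
(W(Y(4), -4)*V(3))*22 = (((⅐)*4*(4 - 4))*((½)*3²))*22 = (((⅐)*4*0)*((½)*9))*22 = (0*(9/2))*22 = 0*22 = 0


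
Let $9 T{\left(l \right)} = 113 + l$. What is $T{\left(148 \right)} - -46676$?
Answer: $46705$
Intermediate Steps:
$T{\left(l \right)} = \frac{113}{9} + \frac{l}{9}$ ($T{\left(l \right)} = \frac{113 + l}{9} = \frac{113}{9} + \frac{l}{9}$)
$T{\left(148 \right)} - -46676 = \left(\frac{113}{9} + \frac{1}{9} \cdot 148\right) - -46676 = \left(\frac{113}{9} + \frac{148}{9}\right) + 46676 = 29 + 46676 = 46705$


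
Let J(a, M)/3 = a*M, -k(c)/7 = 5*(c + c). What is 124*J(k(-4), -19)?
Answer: -1979040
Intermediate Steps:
k(c) = -70*c (k(c) = -35*(c + c) = -35*2*c = -70*c)
J(a, M) = 3*M*a (J(a, M) = 3*(a*M) = 3*(M*a) = 3*M*a)
124*J(k(-4), -19) = 124*(3*(-19)*(-70*(-4))) = 124*(3*(-19)*280) = 124*(-15960) = -1979040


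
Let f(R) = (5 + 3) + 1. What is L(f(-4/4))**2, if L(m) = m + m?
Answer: 324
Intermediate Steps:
f(R) = 9 (f(R) = 8 + 1 = 9)
L(m) = 2*m
L(f(-4/4))**2 = (2*9)**2 = 18**2 = 324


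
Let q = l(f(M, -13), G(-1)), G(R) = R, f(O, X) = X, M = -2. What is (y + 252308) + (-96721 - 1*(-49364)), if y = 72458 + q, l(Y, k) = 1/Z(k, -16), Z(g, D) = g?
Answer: 277408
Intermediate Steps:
l(Y, k) = 1/k
q = -1 (q = 1/(-1) = -1)
y = 72457 (y = 72458 - 1 = 72457)
(y + 252308) + (-96721 - 1*(-49364)) = (72457 + 252308) + (-96721 - 1*(-49364)) = 324765 + (-96721 + 49364) = 324765 - 47357 = 277408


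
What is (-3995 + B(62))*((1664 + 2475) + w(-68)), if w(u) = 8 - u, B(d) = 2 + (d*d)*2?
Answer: 15574425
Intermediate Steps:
B(d) = 2 + 2*d² (B(d) = 2 + d²*2 = 2 + 2*d²)
(-3995 + B(62))*((1664 + 2475) + w(-68)) = (-3995 + (2 + 2*62²))*((1664 + 2475) + (8 - 1*(-68))) = (-3995 + (2 + 2*3844))*(4139 + (8 + 68)) = (-3995 + (2 + 7688))*(4139 + 76) = (-3995 + 7690)*4215 = 3695*4215 = 15574425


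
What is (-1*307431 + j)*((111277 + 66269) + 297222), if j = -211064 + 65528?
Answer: -215054236656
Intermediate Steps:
j = -145536
(-1*307431 + j)*((111277 + 66269) + 297222) = (-1*307431 - 145536)*((111277 + 66269) + 297222) = (-307431 - 145536)*(177546 + 297222) = -452967*474768 = -215054236656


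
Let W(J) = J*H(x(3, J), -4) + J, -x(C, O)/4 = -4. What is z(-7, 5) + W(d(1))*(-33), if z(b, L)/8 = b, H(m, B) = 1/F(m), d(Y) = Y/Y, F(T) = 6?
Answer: -189/2 ≈ -94.500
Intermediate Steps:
d(Y) = 1
x(C, O) = 16 (x(C, O) = -4*(-4) = 16)
H(m, B) = ⅙ (H(m, B) = 1/6 = ⅙)
z(b, L) = 8*b
W(J) = 7*J/6 (W(J) = J*(⅙) + J = J/6 + J = 7*J/6)
z(-7, 5) + W(d(1))*(-33) = 8*(-7) + ((7/6)*1)*(-33) = -56 + (7/6)*(-33) = -56 - 77/2 = -189/2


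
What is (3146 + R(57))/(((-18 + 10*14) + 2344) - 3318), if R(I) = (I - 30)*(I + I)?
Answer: -1556/213 ≈ -7.3052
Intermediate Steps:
R(I) = 2*I*(-30 + I) (R(I) = (-30 + I)*(2*I) = 2*I*(-30 + I))
(3146 + R(57))/(((-18 + 10*14) + 2344) - 3318) = (3146 + 2*57*(-30 + 57))/(((-18 + 10*14) + 2344) - 3318) = (3146 + 2*57*27)/(((-18 + 140) + 2344) - 3318) = (3146 + 3078)/((122 + 2344) - 3318) = 6224/(2466 - 3318) = 6224/(-852) = 6224*(-1/852) = -1556/213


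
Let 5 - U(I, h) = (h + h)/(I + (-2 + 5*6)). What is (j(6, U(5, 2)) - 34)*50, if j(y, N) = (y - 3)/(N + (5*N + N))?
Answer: -1910950/1127 ≈ -1695.6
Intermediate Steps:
U(I, h) = 5 - 2*h/(28 + I) (U(I, h) = 5 - (h + h)/(I + (-2 + 5*6)) = 5 - 2*h/(I + (-2 + 30)) = 5 - 2*h/(I + 28) = 5 - 2*h/(28 + I))
j(y, N) = (-3 + y)/(7*N) (j(y, N) = (-3 + y)/(N + 6*N) = (-3 + y)/((7*N)) = (-3 + y)*(1/(7*N)) = (-3 + y)/(7*N))
(j(6, U(5, 2)) - 34)*50 = ((-3 + 6)/(7*(((140 - 2*2 + 5*5)/(28 + 5)))) - 34)*50 = ((1/7)*3/((140 - 4 + 25)/33) - 34)*50 = ((1/7)*3/((1/33)*161) - 34)*50 = ((1/7)*3/(161/33) - 34)*50 = ((1/7)*(33/161)*3 - 34)*50 = (99/1127 - 34)*50 = -38219/1127*50 = -1910950/1127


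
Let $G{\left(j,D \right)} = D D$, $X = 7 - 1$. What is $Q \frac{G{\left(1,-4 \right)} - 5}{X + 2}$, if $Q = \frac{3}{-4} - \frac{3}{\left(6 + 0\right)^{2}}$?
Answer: $- \frac{55}{48} \approx -1.1458$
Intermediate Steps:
$X = 6$
$G{\left(j,D \right)} = D^{2}$
$Q = - \frac{5}{6}$ ($Q = 3 \left(- \frac{1}{4}\right) - \frac{3}{6^{2}} = - \frac{3}{4} - \frac{3}{36} = - \frac{3}{4} - \frac{1}{12} = - \frac{5}{6} \approx -0.83333$)
$Q \frac{G{\left(1,-4 \right)} - 5}{X + 2} = - \frac{5 \frac{\left(-4\right)^{2} - 5}{6 + 2}}{6} = - \frac{5 \frac{16 - 5}{8}}{6} = - \frac{5 \cdot 11 \cdot \frac{1}{8}}{6} = \left(- \frac{5}{6}\right) \frac{11}{8} = - \frac{55}{48}$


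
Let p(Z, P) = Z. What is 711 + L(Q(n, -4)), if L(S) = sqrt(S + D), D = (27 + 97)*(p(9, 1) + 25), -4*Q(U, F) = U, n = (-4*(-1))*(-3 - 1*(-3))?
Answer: 711 + 2*sqrt(1054) ≈ 775.93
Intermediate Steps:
n = 0 (n = 4*(-3 + 3) = 4*0 = 0)
Q(U, F) = -U/4
D = 4216 (D = (27 + 97)*(9 + 25) = 124*34 = 4216)
L(S) = sqrt(4216 + S) (L(S) = sqrt(S + 4216) = sqrt(4216 + S))
711 + L(Q(n, -4)) = 711 + sqrt(4216 - 1/4*0) = 711 + sqrt(4216 + 0) = 711 + sqrt(4216) = 711 + 2*sqrt(1054)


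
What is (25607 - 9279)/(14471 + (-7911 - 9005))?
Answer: -16328/2445 ≈ -6.6781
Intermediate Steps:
(25607 - 9279)/(14471 + (-7911 - 9005)) = 16328/(14471 - 16916) = 16328/(-2445) = 16328*(-1/2445) = -16328/2445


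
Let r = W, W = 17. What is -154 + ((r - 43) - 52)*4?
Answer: -466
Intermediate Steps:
r = 17
-154 + ((r - 43) - 52)*4 = -154 + ((17 - 43) - 52)*4 = -154 + (-26 - 52)*4 = -154 - 78*4 = -154 - 312 = -466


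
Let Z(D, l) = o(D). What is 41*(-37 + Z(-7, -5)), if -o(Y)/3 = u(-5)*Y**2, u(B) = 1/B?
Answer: -1558/5 ≈ -311.60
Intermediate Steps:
u(B) = 1/B
o(Y) = 3*Y**2/5 (o(Y) = -3*Y**2/(-5) = -(-3)*Y**2/5 = 3*Y**2/5)
Z(D, l) = 3*D**2/5
41*(-37 + Z(-7, -5)) = 41*(-37 + (3/5)*(-7)**2) = 41*(-37 + (3/5)*49) = 41*(-37 + 147/5) = 41*(-38/5) = -1558/5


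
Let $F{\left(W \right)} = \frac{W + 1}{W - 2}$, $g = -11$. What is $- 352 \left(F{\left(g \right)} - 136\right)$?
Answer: $\frac{618816}{13} \approx 47601.0$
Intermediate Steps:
$F{\left(W \right)} = \frac{1 + W}{-2 + W}$
$- 352 \left(F{\left(g \right)} - 136\right) = - 352 \left(\frac{1 - 11}{-2 - 11} - 136\right) = - 352 \left(\frac{1}{-13} \left(-10\right) - 136\right) = - 352 \left(\left(- \frac{1}{13}\right) \left(-10\right) - 136\right) = - 352 \left(\frac{10}{13} - 136\right) = \left(-352\right) \left(- \frac{1758}{13}\right) = \frac{618816}{13}$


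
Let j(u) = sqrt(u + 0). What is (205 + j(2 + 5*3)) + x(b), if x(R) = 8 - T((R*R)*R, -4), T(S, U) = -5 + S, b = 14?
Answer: -2526 + sqrt(17) ≈ -2521.9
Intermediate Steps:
j(u) = sqrt(u)
x(R) = 13 - R**3 (x(R) = 8 - (-5 + (R*R)*R) = 8 - (-5 + R**2*R) = 8 - (-5 + R**3) = 8 + (5 - R**3) = 13 - R**3)
(205 + j(2 + 5*3)) + x(b) = (205 + sqrt(2 + 5*3)) + (13 - 1*14**3) = (205 + sqrt(2 + 15)) + (13 - 1*2744) = (205 + sqrt(17)) + (13 - 2744) = (205 + sqrt(17)) - 2731 = -2526 + sqrt(17)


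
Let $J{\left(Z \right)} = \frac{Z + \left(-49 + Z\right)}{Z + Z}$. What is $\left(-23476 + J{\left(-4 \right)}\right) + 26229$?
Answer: $\frac{22081}{8} \approx 2760.1$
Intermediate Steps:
$J{\left(Z \right)} = \frac{-49 + 2 Z}{2 Z}$
$\left(-23476 + J{\left(-4 \right)}\right) + 26229 = \left(-23476 + \frac{- \frac{49}{2} - 4}{-4}\right) + 26229 = \left(-23476 - - \frac{57}{8}\right) + 26229 = \left(-23476 + \frac{57}{8}\right) + 26229 = - \frac{187751}{8} + 26229 = \frac{22081}{8}$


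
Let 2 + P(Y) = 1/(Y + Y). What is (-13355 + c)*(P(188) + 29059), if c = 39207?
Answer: 70611073479/94 ≈ 7.5118e+8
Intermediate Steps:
P(Y) = -2 + 1/(2*Y) (P(Y) = -2 + 1/(Y + Y) = -2 + 1/(2*Y))
(-13355 + c)*(P(188) + 29059) = (-13355 + 39207)*((-2 + (½)/188) + 29059) = 25852*((-2 + (½)*(1/188)) + 29059) = 25852*((-2 + 1/376) + 29059) = 25852*(-751/376 + 29059) = 25852*(10925433/376) = 70611073479/94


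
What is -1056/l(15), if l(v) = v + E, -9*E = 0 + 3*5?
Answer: -396/5 ≈ -79.200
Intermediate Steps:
E = -5/3 (E = -(0 + 3*5)/9 = -(0 + 15)/9 = -⅑*15 = -5/3 ≈ -1.6667)
l(v) = -5/3 + v (l(v) = v - 5/3 = -5/3 + v)
-1056/l(15) = -1056/(-5/3 + 15) = -1056/40/3 = -1056*3/40 = -396/5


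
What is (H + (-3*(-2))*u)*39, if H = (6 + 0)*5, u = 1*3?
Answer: 1872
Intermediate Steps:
u = 3
H = 30 (H = 6*5 = 30)
(H + (-3*(-2))*u)*39 = (30 - 3*(-2)*3)*39 = (30 + 6*3)*39 = (30 + 18)*39 = 48*39 = 1872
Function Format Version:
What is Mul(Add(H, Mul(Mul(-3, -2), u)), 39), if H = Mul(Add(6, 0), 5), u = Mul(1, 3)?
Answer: 1872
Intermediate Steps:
u = 3
H = 30 (H = Mul(6, 5) = 30)
Mul(Add(H, Mul(Mul(-3, -2), u)), 39) = Mul(Add(30, Mul(Mul(-3, -2), 3)), 39) = Mul(Add(30, Mul(6, 3)), 39) = Mul(Add(30, 18), 39) = Mul(48, 39) = 1872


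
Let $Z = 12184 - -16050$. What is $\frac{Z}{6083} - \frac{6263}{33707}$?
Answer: $\frac{913585609}{205039681} \approx 4.4557$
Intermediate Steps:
$Z = 28234$ ($Z = 12184 + 16050 = 28234$)
$\frac{Z}{6083} - \frac{6263}{33707} = \frac{28234}{6083} - \frac{6263}{33707} = \frac{913585609}{205039681}$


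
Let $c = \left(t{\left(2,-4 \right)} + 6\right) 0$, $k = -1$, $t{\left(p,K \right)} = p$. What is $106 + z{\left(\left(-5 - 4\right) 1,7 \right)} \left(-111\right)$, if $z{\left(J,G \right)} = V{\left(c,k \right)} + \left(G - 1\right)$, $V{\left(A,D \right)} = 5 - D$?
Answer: $-1226$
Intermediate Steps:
$c = 0$ ($c = \left(2 + 6\right) 0 = 8 \cdot 0 = 0$)
$z{\left(J,G \right)} = 5 + G$ ($z{\left(J,G \right)} = \left(5 - -1\right) + \left(G - 1\right) = \left(5 + 1\right) + \left(-1 + G\right) = 6 + \left(-1 + G\right) = 5 + G$)
$106 + z{\left(\left(-5 - 4\right) 1,7 \right)} \left(-111\right) = 106 + \left(5 + 7\right) \left(-111\right) = 106 + 12 \left(-111\right) = 106 - 1332 = -1226$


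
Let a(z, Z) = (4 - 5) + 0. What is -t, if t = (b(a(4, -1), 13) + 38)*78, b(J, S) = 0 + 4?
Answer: -3276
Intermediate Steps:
a(z, Z) = -1 (a(z, Z) = -1 + 0 = -1)
b(J, S) = 4
t = 3276 (t = (4 + 38)*78 = 42*78 = 3276)
-t = -1*3276 = -3276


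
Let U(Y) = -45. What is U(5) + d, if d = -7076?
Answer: -7121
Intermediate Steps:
U(5) + d = -45 - 7076 = -7121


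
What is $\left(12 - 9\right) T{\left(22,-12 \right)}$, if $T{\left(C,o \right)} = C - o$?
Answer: $102$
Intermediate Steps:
$\left(12 - 9\right) T{\left(22,-12 \right)} = \left(12 - 9\right) \left(22 - -12\right) = 3 \left(22 + 12\right) = 3 \cdot 34 = 102$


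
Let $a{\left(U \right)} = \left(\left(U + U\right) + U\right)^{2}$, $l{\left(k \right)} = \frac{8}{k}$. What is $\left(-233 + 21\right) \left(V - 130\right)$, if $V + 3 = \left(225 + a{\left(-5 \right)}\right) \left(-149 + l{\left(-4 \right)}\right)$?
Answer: $14433596$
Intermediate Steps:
$a{\left(U \right)} = 9 U^{2}$ ($a{\left(U \right)} = \left(2 U + U\right)^{2} = \left(3 U\right)^{2} = 9 U^{2}$)
$V = -67953$ ($V = -3 + \left(225 + 9 \left(-5\right)^{2}\right) \left(-149 + \frac{8}{-4}\right) = -3 + \left(225 + 9 \cdot 25\right) \left(-149 + 8 \left(- \frac{1}{4}\right)\right) = -3 + \left(225 + 225\right) \left(-149 - 2\right) = -3 + 450 \left(-151\right) = -3 - 67950 = -67953$)
$\left(-233 + 21\right) \left(V - 130\right) = \left(-233 + 21\right) \left(-67953 - 130\right) = \left(-212\right) \left(-68083\right) = 14433596$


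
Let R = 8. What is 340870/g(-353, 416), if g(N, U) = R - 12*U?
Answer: -1915/28 ≈ -68.393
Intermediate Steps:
g(N, U) = 8 - 12*U
340870/g(-353, 416) = 340870/(8 - 12*416) = 340870/(8 - 4992) = 340870/(-4984) = 340870*(-1/4984) = -1915/28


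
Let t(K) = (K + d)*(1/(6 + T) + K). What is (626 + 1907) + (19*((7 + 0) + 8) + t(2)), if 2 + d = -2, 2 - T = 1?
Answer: 19696/7 ≈ 2813.7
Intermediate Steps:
T = 1 (T = 2 - 1*1 = 2 - 1 = 1)
d = -4 (d = -2 - 2 = -4)
t(K) = (-4 + K)*(⅐ + K) (t(K) = (K - 4)*(1/(6 + 1) + K) = (-4 + K)*(1/7 + K) = (-4 + K)*(⅐ + K))
(626 + 1907) + (19*((7 + 0) + 8) + t(2)) = (626 + 1907) + (19*((7 + 0) + 8) + (-4/7 + 2² - 27/7*2)) = 2533 + (19*(7 + 8) + (-4/7 + 4 - 54/7)) = 2533 + (19*15 - 30/7) = 2533 + (285 - 30/7) = 2533 + 1965/7 = 19696/7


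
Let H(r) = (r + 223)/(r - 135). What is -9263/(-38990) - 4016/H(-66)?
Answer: 31474806131/6121430 ≈ 5141.7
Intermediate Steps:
H(r) = (223 + r)/(-135 + r)
-9263/(-38990) - 4016/H(-66) = -9263/(-38990) - 4016*(-135 - 66)/(223 - 66) = -9263*(-1/38990) - 4016/(157/(-201)) = 9263/38990 - 4016/((-1/201*157)) = 9263/38990 - 4016/(-157/201) = 9263/38990 - 4016*(-201/157) = 9263/38990 + 807216/157 = 31474806131/6121430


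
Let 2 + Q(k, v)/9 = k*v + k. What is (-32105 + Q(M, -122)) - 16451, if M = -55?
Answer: 11321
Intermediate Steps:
Q(k, v) = -18 + 9*k + 9*k*v (Q(k, v) = -18 + 9*(k*v + k) = -18 + 9*(k + k*v) = -18 + (9*k + 9*k*v) = -18 + 9*k + 9*k*v)
(-32105 + Q(M, -122)) - 16451 = (-32105 + (-18 + 9*(-55) + 9*(-55)*(-122))) - 16451 = (-32105 + (-18 - 495 + 60390)) - 16451 = (-32105 + 59877) - 16451 = 27772 - 16451 = 11321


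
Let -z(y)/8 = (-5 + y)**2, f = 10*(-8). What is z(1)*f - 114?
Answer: 10126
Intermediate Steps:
f = -80
z(y) = -8*(-5 + y)**2
z(1)*f - 114 = -8*(-5 + 1)**2*(-80) - 114 = -8*(-4)**2*(-80) - 114 = -8*16*(-80) - 114 = -128*(-80) - 114 = 10240 - 114 = 10126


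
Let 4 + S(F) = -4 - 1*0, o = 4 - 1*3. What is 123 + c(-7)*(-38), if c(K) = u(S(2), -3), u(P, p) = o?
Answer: 85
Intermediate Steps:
o = 1 (o = 4 - 3 = 1)
S(F) = -8 (S(F) = -4 + (-4 - 1*0) = -4 + (-4 + 0) = -4 - 4 = -8)
u(P, p) = 1
c(K) = 1
123 + c(-7)*(-38) = 123 + 1*(-38) = 123 - 38 = 85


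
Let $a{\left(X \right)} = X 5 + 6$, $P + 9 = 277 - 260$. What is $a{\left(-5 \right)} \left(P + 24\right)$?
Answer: $-608$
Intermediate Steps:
$P = 8$ ($P = -9 + \left(277 - 260\right) = -9 + 17 = 8$)
$a{\left(X \right)} = 6 + 5 X$ ($a{\left(X \right)} = 5 X + 6 = 6 + 5 X$)
$a{\left(-5 \right)} \left(P + 24\right) = \left(6 + 5 \left(-5\right)\right) \left(8 + 24\right) = \left(6 - 25\right) 32 = \left(-19\right) 32 = -608$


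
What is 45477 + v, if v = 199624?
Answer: 245101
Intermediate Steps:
45477 + v = 45477 + 199624 = 245101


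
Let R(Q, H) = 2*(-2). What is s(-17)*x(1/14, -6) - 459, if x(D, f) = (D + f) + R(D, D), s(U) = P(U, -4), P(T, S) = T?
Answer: -4063/14 ≈ -290.21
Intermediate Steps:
s(U) = U
R(Q, H) = -4
x(D, f) = -4 + D + f (x(D, f) = (D + f) - 4 = -4 + D + f)
s(-17)*x(1/14, -6) - 459 = -17*(-4 + 1/14 - 6) - 459 = -17*(-139/14) - 459 = 2363/14 - 459 = -4063/14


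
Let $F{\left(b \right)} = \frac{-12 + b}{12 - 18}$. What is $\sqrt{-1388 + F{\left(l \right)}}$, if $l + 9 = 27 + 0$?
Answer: $i \sqrt{1389} \approx 37.269 i$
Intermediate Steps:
$l = 18$ ($l = -9 + \left(27 + 0\right) = -9 + 27 = 18$)
$F{\left(b \right)} = 2 - \frac{b}{6}$ ($F{\left(b \right)} = \frac{-12 + b}{-6} = \left(-12 + b\right) \left(- \frac{1}{6}\right) = 2 - \frac{b}{6}$)
$\sqrt{-1388 + F{\left(l \right)}} = \sqrt{-1388 + \left(2 - 3\right)} = \sqrt{-1388 - 1} = \sqrt{-1389} = i \sqrt{1389}$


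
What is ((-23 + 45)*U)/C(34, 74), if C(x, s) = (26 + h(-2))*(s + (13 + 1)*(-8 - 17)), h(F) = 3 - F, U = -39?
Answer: 143/1426 ≈ 0.10028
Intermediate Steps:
C(x, s) = -10850 + 31*s (C(x, s) = (26 + (3 - 1*(-2)))*(s + (13 + 1)*(-8 - 17)) = (26 + (3 + 2))*(s + 14*(-25)) = (26 + 5)*(s - 350) = 31*(-350 + s) = -10850 + 31*s)
((-23 + 45)*U)/C(34, 74) = ((-23 + 45)*(-39))/(-10850 + 31*74) = (22*(-39))/(-10850 + 2294) = -858/(-8556) = -858*(-1/8556) = 143/1426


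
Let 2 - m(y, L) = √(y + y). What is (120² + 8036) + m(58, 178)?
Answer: 22438 - 2*√29 ≈ 22427.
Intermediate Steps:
m(y, L) = 2 - √2*√y (m(y, L) = 2 - √(y + y) = 2 - √(2*y) = 2 - √2*√y)
(120² + 8036) + m(58, 178) = (120² + 8036) + (2 - √2*√58) = (14400 + 8036) + (2 - 2*√29) = 22436 + (2 - 2*√29) = 22438 - 2*√29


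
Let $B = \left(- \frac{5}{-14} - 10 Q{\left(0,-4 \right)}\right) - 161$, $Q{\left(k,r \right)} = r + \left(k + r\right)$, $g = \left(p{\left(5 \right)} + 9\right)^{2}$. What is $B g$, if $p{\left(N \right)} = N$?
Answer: $-15806$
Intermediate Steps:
$g = 196$ ($g = \left(5 + 9\right)^{2} = 14^{2} = 196$)
$Q{\left(k,r \right)} = k + 2 r$
$B = - \frac{1129}{14}$ ($B = \left(- \frac{5}{-14} - 10 \left(0 + 2 \left(-4\right)\right)\right) - 161 = \left(\left(-5\right) \left(- \frac{1}{14}\right) - 10 \left(0 - 8\right)\right) - 161 = \left(\frac{5}{14} - -80\right) - 161 = \left(\frac{5}{14} + 80\right) - 161 = \frac{1125}{14} - 161 = - \frac{1129}{14} \approx -80.643$)
$B g = \left(- \frac{1129}{14}\right) 196 = -15806$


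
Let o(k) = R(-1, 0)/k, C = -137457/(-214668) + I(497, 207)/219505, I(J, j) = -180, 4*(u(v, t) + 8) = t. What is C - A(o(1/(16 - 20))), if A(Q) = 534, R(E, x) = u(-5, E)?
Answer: -558495990867/1047126652 ≈ -533.36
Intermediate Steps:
u(v, t) = -8 + t/4
R(E, x) = -8 + E/4
C = 669641301/1047126652 (C = -137457/(-214668) - 180/219505 = -137457*(-1/214668) - 180*1/219505 = 15273/23852 - 36/43901 = 669641301/1047126652 ≈ 0.63950)
o(k) = -33/(4*k) (o(k) = (-8 + (¼)*(-1))/k = (-8 - ¼)/k = -33/(4*k))
C - A(o(1/(16 - 20))) = 669641301/1047126652 - 1*534 = 669641301/1047126652 - 534 = -558495990867/1047126652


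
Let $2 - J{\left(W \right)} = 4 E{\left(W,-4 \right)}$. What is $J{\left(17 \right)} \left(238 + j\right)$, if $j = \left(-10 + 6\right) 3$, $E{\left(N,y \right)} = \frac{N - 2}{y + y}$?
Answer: $2147$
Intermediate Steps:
$E{\left(N,y \right)} = \frac{-2 + N}{2 y}$
$J{\left(W \right)} = 1 + \frac{W}{2}$ ($J{\left(W \right)} = 2 - 4 \frac{-2 + W}{2 \left(-4\right)} = 2 - 4 \cdot \frac{1}{2} \left(- \frac{1}{4}\right) \left(-2 + W\right) = 2 - 4 \left(\frac{1}{4} - \frac{W}{8}\right) = 2 - \left(1 - \frac{W}{2}\right) = 2 + \left(-1 + \frac{W}{2}\right) = 1 + \frac{W}{2}$)
$j = -12$ ($j = \left(-4\right) 3 = -12$)
$J{\left(17 \right)} \left(238 + j\right) = \left(1 + \frac{1}{2} \cdot 17\right) \left(238 - 12\right) = \left(1 + \frac{17}{2}\right) 226 = \frac{19}{2} \cdot 226 = 2147$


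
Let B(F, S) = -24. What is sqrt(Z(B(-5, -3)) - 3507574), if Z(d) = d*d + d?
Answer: I*sqrt(3507022) ≈ 1872.7*I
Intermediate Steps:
Z(d) = d + d**2 (Z(d) = d**2 + d = d + d**2)
sqrt(Z(B(-5, -3)) - 3507574) = sqrt(-24*(1 - 24) - 3507574) = sqrt(-24*(-23) - 3507574) = sqrt(552 - 3507574) = sqrt(-3507022) = I*sqrt(3507022)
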